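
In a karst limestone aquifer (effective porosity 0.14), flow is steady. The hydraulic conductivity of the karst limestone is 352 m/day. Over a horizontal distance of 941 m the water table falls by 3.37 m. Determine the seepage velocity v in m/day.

Hydraulic gradient i = Δh / L = 3.37 / 941 = 0.003581.
Darcy flux q = K · i = 352.0 × 0.003581 = 1.261 m/day.
Seepage velocity v = q / n_e = 1.261 / 0.14 = 9.004 m/day.

9.00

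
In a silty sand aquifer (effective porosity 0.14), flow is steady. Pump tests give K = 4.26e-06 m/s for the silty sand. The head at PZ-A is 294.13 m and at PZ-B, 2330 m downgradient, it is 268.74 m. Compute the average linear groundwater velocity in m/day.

Convert K: 4.26e-06 m/s × 86400 = 0.3681 m/day.
Hydraulic gradient i = (294.13 − 268.74) / 2330 = 25.39 / 2330 = 0.01090.
Darcy flux q = K · i = 0.3681 × 0.01090 = 0.004011 m/day.
Seepage velocity v = q / n_e = 0.004011 / 0.14 = 0.02865 m/day.

0.0286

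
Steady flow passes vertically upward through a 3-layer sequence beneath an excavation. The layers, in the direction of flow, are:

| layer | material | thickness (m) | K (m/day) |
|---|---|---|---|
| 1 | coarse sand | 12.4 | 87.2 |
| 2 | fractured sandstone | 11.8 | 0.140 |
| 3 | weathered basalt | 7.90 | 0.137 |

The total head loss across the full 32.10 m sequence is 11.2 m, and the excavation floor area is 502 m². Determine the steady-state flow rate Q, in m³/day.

Flow is perpendicular to layering, so the layers act in series and the equivalent K is the thickness-weighted harmonic mean.
Total thickness L = 12.4 + 11.8 + 7.90 = 32.10 m.
Σ(b_i/K_i) = 12.4/87.2 + 11.8/0.140 + 7.90/0.137 = 142.1 d.
K_eq = L / Σ(b_i/K_i) = 32.10 / 142.1 = 0.2259 m/day.
Q = K_eq · A · (Δh/L) = 0.2259 × 502 × (11.2/32.10) = 39.57 m³/day.

39.6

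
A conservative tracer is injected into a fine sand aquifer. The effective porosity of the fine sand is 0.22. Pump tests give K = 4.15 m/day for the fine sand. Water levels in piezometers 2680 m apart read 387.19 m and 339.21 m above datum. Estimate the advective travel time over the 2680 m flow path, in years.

Hydraulic gradient i = (387.19 − 339.21) / 2680 = 47.98 / 2680 = 0.01790.
Darcy flux q = K · i = 4.150 × 0.01790 = 0.07430 m/day.
Seepage velocity v = q / n_e = 0.07430 / 0.22 = 0.3377 m/day.
Travel time t = L / v = 2680 / 0.3377 = 7936 days = 21.73 years.

21.7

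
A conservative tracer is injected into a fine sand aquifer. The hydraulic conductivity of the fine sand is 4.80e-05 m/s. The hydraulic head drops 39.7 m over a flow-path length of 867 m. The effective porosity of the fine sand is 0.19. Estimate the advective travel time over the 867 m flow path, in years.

2.37

Convert K: 4.80e-05 m/s × 86400 = 4.147 m/day.
Hydraulic gradient i = Δh / L = 39.7 / 867 = 0.04579.
Darcy flux q = K · i = 4.147 × 0.04579 = 0.1899 m/day.
Seepage velocity v = q / n_e = 0.1899 / 0.19 = 0.9995 m/day.
Travel time t = L / v = 867 / 0.9995 = 867.5 days = 2.375 years.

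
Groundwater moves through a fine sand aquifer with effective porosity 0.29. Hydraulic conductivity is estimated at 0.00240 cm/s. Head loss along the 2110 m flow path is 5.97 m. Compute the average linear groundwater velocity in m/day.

0.0202

Convert K: 0.00240 cm/s × 864 = 2.074 m/day.
Hydraulic gradient i = Δh / L = 5.97 / 2110 = 0.002829.
Darcy flux q = K · i = 2.074 × 0.002829 = 0.005867 m/day.
Seepage velocity v = q / n_e = 0.005867 / 0.29 = 0.02023 m/day.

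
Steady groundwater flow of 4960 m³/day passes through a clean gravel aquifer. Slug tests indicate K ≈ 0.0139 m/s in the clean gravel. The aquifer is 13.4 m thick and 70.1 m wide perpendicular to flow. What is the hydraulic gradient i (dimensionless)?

Convert K: 0.0139 m/s × 86400 = 1201 m/day.
Cross-sectional area A = 70.1 × 13.4 = 939.3 m².
From Q = K·A·i, i = Q / (K·A) = 4960 / (1201 × 939.3) = 0.004397.

0.00440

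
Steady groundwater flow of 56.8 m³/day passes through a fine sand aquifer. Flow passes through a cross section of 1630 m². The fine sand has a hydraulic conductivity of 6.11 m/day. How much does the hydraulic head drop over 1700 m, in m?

From Q = K·A·i, i = Q / (K·A) = 56.8 / (6.110 × 1630) = 0.005703.
Head loss Δh = i · L = 0.005703 × 1700 = 9.695 m.

9.70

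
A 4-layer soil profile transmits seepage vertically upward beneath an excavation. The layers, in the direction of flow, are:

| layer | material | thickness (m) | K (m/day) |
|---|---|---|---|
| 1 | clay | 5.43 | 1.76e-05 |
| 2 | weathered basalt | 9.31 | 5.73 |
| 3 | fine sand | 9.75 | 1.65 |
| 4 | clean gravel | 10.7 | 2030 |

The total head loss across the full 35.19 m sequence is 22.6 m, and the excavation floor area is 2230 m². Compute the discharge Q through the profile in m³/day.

Flow is perpendicular to layering, so the layers act in series and the equivalent K is the thickness-weighted harmonic mean.
Total thickness L = 5.43 + 9.31 + 9.75 + 10.7 = 35.19 m.
Σ(b_i/K_i) = 5.43/1.76e-05 + 9.31/5.73 + 9.75/1.65 + 10.7/2030 = 3.085e+05 d.
K_eq = L / Σ(b_i/K_i) = 35.19 / 3.085e+05 = 0.0001141 m/day.
Q = K_eq · A · (Δh/L) = 0.0001141 × 2230 × (22.6/35.19) = 0.1633 m³/day.

0.163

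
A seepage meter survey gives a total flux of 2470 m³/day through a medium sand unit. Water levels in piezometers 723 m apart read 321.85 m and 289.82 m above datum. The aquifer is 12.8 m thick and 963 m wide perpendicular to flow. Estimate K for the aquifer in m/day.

4.52

Cross-sectional area A = 963 × 12.8 = 12326 m².
Hydraulic gradient i = (321.85 − 289.82) / 723 = 32.03 / 723 = 0.04430.
From Q = K·A·i, K = Q / (A·i) = 2470 / (12326 × 0.04430) = 4.523 m/day.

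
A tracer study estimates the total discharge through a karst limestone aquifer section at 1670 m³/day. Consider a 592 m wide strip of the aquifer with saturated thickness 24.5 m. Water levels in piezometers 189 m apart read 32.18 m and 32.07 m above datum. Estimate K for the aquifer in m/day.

198

Cross-sectional area A = 592 × 24.5 = 14504 m².
Hydraulic gradient i = (32.18 − 32.07) / 189 = 0.11 / 189 = 0.0005820.
From Q = K·A·i, K = Q / (A·i) = 1670 / (14504 × 0.0005820) = 197.8 m/day.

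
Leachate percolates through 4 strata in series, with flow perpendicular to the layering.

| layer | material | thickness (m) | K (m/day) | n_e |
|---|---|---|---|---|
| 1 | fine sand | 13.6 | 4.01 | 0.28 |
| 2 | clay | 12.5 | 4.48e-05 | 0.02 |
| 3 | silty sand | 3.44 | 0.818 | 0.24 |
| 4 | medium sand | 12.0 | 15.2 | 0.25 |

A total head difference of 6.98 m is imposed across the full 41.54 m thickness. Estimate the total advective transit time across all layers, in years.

863

With flow normal to the layers, continuity requires the same specific discharge q through every layer.
Σ(b_i/K_i) = 13.6/4.01 + 12.5/4.48e-05 + 3.44/0.818 + 12.0/15.2 = 2.790e+05 d.
q = Δh / Σ(b_i/K_i) = 6.98 / 2.790e+05 = 2.502e-05 m/day.
In each layer the seepage velocity is v_i = q/n_i, so the layer transit time is t_i = b_i·n_i / q:
  layer 1 (fine sand): t_1 = 13.6 × 0.28 / 2.502e-05 = 1.522e+05 d
  layer 2 (clay): t_2 = 12.5 × 0.02 / 2.502e-05 = 9994 d
  layer 3 (silty sand): t_3 = 3.44 × 0.24 / 2.502e-05 = 33003 d
  layer 4 (medium sand): t_4 = 12.0 × 0.25 / 2.502e-05 = 1.199e+05 d
Total t = Σ t_i = 3.151e+05 days = 862.8 years.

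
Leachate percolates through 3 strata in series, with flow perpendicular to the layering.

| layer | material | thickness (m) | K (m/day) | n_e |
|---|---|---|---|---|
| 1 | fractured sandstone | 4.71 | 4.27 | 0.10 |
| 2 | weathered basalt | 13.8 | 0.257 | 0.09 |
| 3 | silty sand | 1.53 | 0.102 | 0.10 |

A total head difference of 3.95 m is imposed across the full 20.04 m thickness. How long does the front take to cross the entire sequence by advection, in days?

33.0

With flow normal to the layers, continuity requires the same specific discharge q through every layer.
Σ(b_i/K_i) = 4.71/4.27 + 13.8/0.257 + 1.53/0.102 = 69.80 d.
q = Δh / Σ(b_i/K_i) = 3.95 / 69.80 = 0.05659 m/day.
In each layer the seepage velocity is v_i = q/n_i, so the layer transit time is t_i = b_i·n_i / q:
  layer 1 (fractured sandstone): t_1 = 4.71 × 0.10 / 0.05659 = 8.323 d
  layer 2 (weathered basalt): t_2 = 13.8 × 0.09 / 0.05659 = 21.95 d
  layer 3 (silty sand): t_3 = 1.53 × 0.10 / 0.05659 = 2.704 d
Total t = Σ t_i = 32.97 days.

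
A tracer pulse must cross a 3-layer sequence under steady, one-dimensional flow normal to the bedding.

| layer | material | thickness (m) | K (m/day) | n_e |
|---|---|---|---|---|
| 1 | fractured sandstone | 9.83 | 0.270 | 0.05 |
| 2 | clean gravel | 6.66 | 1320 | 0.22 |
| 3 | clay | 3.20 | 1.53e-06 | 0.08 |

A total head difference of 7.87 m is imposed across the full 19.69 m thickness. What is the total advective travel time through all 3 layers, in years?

With flow normal to the layers, continuity requires the same specific discharge q through every layer.
Σ(b_i/K_i) = 9.83/0.270 + 6.66/1320 + 3.20/1.53e-06 = 2.092e+06 d.
q = Δh / Σ(b_i/K_i) = 7.87 / 2.092e+06 = 3.763e-06 m/day.
In each layer the seepage velocity is v_i = q/n_i, so the layer transit time is t_i = b_i·n_i / q:
  layer 1 (fractured sandstone): t_1 = 9.83 × 0.05 / 3.763e-06 = 1.306e+05 d
  layer 2 (clean gravel): t_2 = 6.66 × 0.22 / 3.763e-06 = 3.894e+05 d
  layer 3 (clay): t_3 = 3.20 × 0.08 / 3.763e-06 = 68035 d
Total t = Σ t_i = 5.880e+05 days = 1610 years.

1610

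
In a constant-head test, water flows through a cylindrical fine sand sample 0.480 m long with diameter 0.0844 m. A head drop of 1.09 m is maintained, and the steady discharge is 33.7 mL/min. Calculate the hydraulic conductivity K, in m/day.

Cross-sectional area A = π·(d/2)² = π × (0.0844/2)² = 0.005595 m².
Convert discharge: 33.7 mL/min = 5.617e-07 m³/s.
Darcy's law rearranged: K = Q·L / (A·Δh) = 5.617e-07 × 0.480 / (0.005595 × 1.09) = 4.421e-05 m/s = 3.820 m/day.

3.82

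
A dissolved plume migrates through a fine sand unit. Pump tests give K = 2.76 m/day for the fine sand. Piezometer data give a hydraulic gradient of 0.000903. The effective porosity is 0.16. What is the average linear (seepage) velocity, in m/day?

0.0156

Hydraulic gradient i = 0.000903.
Darcy flux q = K · i = 2.760 × 0.0009030 = 0.002492 m/day.
Seepage velocity v = q / n_e = 0.002492 / 0.16 = 0.01558 m/day.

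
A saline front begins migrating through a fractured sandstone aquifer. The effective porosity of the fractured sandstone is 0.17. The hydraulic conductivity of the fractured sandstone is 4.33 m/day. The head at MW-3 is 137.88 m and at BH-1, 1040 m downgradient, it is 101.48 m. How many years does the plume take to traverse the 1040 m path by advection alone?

Hydraulic gradient i = (137.88 − 101.48) / 1040 = 36.4 / 1040 = 0.03500.
Darcy flux q = K · i = 4.330 × 0.03500 = 0.1515 m/day.
Seepage velocity v = q / n_e = 0.1515 / 0.17 = 0.8915 m/day.
Travel time t = L / v = 1040 / 0.8915 = 1167 days = 3.194 years.

3.19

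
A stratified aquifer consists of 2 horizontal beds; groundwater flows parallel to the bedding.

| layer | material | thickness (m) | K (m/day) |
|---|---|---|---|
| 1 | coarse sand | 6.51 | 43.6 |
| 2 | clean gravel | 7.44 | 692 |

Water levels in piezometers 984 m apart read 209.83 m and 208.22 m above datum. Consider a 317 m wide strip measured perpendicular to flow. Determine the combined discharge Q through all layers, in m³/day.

2820

Flow is parallel to layering, so each bed carries its own Darcy discharge and the transmissivities add.
Σ(K_i·b_i) = 43.6×6.51 + 692×7.44 = 5432 m²/day.
Hydraulic gradient i = (209.83 − 208.22) / 984 = 1.61 / 984 = 0.001636.
Q = Σ(K_i·b_i) · W · i = 5432 × 317 × 0.001636 = 2818 m³/day.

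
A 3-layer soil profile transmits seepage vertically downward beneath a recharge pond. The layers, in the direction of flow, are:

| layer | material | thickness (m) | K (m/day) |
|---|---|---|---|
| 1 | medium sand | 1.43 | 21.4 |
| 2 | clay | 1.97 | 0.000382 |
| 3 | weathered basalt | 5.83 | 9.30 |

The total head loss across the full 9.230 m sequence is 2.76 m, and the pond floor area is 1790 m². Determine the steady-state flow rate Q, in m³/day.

Flow is perpendicular to layering, so the layers act in series and the equivalent K is the thickness-weighted harmonic mean.
Total thickness L = 1.43 + 1.97 + 5.83 = 9.230 m.
Σ(b_i/K_i) = 1.43/21.4 + 1.97/0.000382 + 5.83/9.30 = 5158 d.
K_eq = L / Σ(b_i/K_i) = 9.230 / 5158 = 0.001790 m/day.
Q = K_eq · A · (Δh/L) = 0.001790 × 1790 × (2.76/9.230) = 0.9579 m³/day.

0.958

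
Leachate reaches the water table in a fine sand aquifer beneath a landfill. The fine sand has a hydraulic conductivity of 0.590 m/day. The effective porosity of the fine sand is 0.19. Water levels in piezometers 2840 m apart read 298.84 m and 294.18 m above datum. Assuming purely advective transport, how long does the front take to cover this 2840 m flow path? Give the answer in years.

1530

Hydraulic gradient i = (298.84 − 294.18) / 2840 = 4.66 / 2840 = 0.001641.
Darcy flux q = K · i = 0.5900 × 0.001641 = 0.0009681 m/day.
Seepage velocity v = q / n_e = 0.0009681 / 0.19 = 0.005095 m/day.
Travel time t = L / v = 2840 / 0.005095 = 5.574e+05 days = 1526 years.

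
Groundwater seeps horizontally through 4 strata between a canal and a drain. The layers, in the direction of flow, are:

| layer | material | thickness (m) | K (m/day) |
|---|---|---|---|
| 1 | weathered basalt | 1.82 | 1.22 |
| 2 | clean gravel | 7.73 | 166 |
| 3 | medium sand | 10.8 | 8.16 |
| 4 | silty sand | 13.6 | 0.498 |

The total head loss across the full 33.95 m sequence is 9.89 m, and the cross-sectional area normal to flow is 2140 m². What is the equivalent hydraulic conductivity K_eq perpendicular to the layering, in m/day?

Flow is perpendicular to layering, so the layers act in series and the equivalent K is the thickness-weighted harmonic mean.
Total thickness L = 1.82 + 7.73 + 10.8 + 13.6 = 33.95 m.
Σ(b_i/K_i) = 1.82/1.22 + 7.73/166 + 10.8/8.16 + 13.6/0.498 = 30.17 d.
K_eq = L / Σ(b_i/K_i) = 33.95 / 30.17 = 1.125 m/day.

1.13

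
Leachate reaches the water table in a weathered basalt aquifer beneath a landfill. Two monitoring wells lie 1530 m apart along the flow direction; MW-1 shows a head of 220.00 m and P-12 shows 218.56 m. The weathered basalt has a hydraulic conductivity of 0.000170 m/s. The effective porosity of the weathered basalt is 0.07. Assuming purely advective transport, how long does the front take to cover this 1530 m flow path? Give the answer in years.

Convert K: 0.000170 m/s × 86400 = 14.69 m/day.
Hydraulic gradient i = (220.00 − 218.56) / 1530 = 1.44 / 1530 = 0.0009412.
Darcy flux q = K · i = 14.69 × 0.0009412 = 0.01382 m/day.
Seepage velocity v = q / n_e = 0.01382 / 0.07 = 0.1975 m/day.
Travel time t = L / v = 1530 / 0.1975 = 7747 days = 21.21 years.

21.2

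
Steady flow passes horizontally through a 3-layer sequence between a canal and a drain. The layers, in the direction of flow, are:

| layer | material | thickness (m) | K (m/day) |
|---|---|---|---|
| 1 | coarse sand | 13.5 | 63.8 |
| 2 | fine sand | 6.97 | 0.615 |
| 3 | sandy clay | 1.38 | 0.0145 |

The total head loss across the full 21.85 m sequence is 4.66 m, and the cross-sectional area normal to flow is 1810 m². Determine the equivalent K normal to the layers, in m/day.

0.205

Flow is perpendicular to layering, so the layers act in series and the equivalent K is the thickness-weighted harmonic mean.
Total thickness L = 13.5 + 6.97 + 1.38 = 21.85 m.
Σ(b_i/K_i) = 13.5/63.8 + 6.97/0.615 + 1.38/0.0145 = 106.7 d.
K_eq = L / Σ(b_i/K_i) = 21.85 / 106.7 = 0.2047 m/day.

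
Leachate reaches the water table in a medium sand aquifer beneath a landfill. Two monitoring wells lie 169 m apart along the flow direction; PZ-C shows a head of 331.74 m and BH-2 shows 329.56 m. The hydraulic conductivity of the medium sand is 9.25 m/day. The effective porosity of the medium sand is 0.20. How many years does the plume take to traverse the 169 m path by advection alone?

0.776

Hydraulic gradient i = (331.74 − 329.56) / 169 = 2.18 / 169 = 0.01290.
Darcy flux q = K · i = 9.250 × 0.01290 = 0.1193 m/day.
Seepage velocity v = q / n_e = 0.1193 / 0.20 = 0.5966 m/day.
Travel time t = L / v = 169 / 0.5966 = 283.3 days = 0.7756 years.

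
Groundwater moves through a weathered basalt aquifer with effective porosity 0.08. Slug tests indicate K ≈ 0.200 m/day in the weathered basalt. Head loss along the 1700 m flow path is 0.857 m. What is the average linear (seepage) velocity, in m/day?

Hydraulic gradient i = Δh / L = 0.857 / 1700 = 0.0005041.
Darcy flux q = K · i = 0.2000 × 0.0005041 = 0.0001008 m/day.
Seepage velocity v = q / n_e = 0.0001008 / 0.08 = 0.001260 m/day.

0.00126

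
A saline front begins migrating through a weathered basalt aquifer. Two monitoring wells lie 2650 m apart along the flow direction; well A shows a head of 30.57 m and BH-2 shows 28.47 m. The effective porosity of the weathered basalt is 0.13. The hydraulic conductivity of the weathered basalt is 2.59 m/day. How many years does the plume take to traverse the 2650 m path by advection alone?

Hydraulic gradient i = (30.57 − 28.47) / 2650 = 2.1 / 2650 = 0.0007925.
Darcy flux q = K · i = 2.590 × 0.0007925 = 0.002052 m/day.
Seepage velocity v = q / n_e = 0.002052 / 0.13 = 0.01579 m/day.
Travel time t = L / v = 2650 / 0.01579 = 1.678e+05 days = 459.5 years.

460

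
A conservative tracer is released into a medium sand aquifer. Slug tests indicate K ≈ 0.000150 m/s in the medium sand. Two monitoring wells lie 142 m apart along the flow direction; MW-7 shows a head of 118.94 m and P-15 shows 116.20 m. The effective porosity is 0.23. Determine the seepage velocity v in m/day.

1.09

Convert K: 0.000150 m/s × 86400 = 12.96 m/day.
Hydraulic gradient i = (118.94 − 116.20) / 142 = 2.74 / 142 = 0.01930.
Darcy flux q = K · i = 12.96 × 0.01930 = 0.2501 m/day.
Seepage velocity v = q / n_e = 0.2501 / 0.23 = 1.087 m/day.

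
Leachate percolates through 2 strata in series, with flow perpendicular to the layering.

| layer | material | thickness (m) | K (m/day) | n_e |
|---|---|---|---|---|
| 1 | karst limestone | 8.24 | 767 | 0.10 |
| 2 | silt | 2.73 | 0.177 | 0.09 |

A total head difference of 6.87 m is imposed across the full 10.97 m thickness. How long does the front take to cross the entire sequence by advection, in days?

With flow normal to the layers, continuity requires the same specific discharge q through every layer.
Σ(b_i/K_i) = 8.24/767 + 2.73/0.177 = 15.43 d.
q = Δh / Σ(b_i/K_i) = 6.87 / 15.43 = 0.4451 m/day.
In each layer the seepage velocity is v_i = q/n_i, so the layer transit time is t_i = b_i·n_i / q:
  layer 1 (karst limestone): t_1 = 8.24 × 0.10 / 0.4451 = 1.851 d
  layer 2 (silt): t_2 = 2.73 × 0.09 / 0.4451 = 0.5520 d
Total t = Σ t_i = 2.403 days.

2.40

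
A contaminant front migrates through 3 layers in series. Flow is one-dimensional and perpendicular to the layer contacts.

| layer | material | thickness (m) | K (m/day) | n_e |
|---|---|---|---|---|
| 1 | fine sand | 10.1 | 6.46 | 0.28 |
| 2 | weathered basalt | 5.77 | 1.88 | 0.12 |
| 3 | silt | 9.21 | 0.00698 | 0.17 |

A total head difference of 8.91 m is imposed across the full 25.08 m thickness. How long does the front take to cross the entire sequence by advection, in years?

With flow normal to the layers, continuity requires the same specific discharge q through every layer.
Σ(b_i/K_i) = 10.1/6.46 + 5.77/1.88 + 9.21/0.00698 = 1324 d.
q = Δh / Σ(b_i/K_i) = 8.91 / 1324 = 0.006729 m/day.
In each layer the seepage velocity is v_i = q/n_i, so the layer transit time is t_i = b_i·n_i / q:
  layer 1 (fine sand): t_1 = 10.1 × 0.28 / 0.006729 = 420.3 d
  layer 2 (weathered basalt): t_2 = 5.77 × 0.12 / 0.006729 = 102.9 d
  layer 3 (silt): t_3 = 9.21 × 0.17 / 0.006729 = 232.7 d
Total t = Σ t_i = 755.8 days = 2.069 years.

2.07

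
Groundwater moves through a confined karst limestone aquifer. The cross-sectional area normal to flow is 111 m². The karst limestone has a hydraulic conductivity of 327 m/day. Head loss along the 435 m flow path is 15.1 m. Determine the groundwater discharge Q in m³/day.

Hydraulic gradient i = Δh / L = 15.1 / 435 = 0.03471.
Darcy's law: Q = K · A · i = 327.0 × 111.0 × 0.03471 = 1260 m³/day.

1260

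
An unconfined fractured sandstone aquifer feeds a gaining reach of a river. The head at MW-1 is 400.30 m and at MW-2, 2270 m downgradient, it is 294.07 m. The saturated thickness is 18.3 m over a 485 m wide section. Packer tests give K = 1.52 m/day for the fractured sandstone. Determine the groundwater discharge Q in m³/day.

Cross-sectional area A = 485 × 18.3 = 8876 m².
Hydraulic gradient i = (400.30 − 294.07) / 2270 = 106.23 / 2270 = 0.04680.
Darcy's law: Q = K · A · i = 1.520 × 8876 × 0.04680 = 631.3 m³/day.

631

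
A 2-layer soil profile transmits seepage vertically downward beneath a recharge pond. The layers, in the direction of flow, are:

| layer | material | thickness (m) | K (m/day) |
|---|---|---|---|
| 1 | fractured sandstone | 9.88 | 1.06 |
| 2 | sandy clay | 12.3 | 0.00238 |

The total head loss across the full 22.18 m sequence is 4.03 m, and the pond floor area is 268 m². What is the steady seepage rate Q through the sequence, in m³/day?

Flow is perpendicular to layering, so the layers act in series and the equivalent K is the thickness-weighted harmonic mean.
Total thickness L = 9.88 + 12.3 = 22.18 m.
Σ(b_i/K_i) = 9.88/1.06 + 12.3/0.00238 = 5177 d.
K_eq = L / Σ(b_i/K_i) = 22.18 / 5177 = 0.004284 m/day.
Q = K_eq · A · (Δh/L) = 0.004284 × 268 × (4.03/22.18) = 0.2086 m³/day.

0.209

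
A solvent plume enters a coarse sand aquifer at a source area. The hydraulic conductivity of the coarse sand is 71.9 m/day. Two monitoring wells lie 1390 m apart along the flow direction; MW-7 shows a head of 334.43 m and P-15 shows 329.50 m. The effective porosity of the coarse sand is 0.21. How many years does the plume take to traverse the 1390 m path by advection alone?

3.13

Hydraulic gradient i = (334.43 − 329.50) / 1390 = 4.93 / 1390 = 0.003547.
Darcy flux q = K · i = 71.90 × 0.003547 = 0.2550 m/day.
Seepage velocity v = q / n_e = 0.2550 / 0.21 = 1.214 m/day.
Travel time t = L / v = 1390 / 1.214 = 1145 days = 3.134 years.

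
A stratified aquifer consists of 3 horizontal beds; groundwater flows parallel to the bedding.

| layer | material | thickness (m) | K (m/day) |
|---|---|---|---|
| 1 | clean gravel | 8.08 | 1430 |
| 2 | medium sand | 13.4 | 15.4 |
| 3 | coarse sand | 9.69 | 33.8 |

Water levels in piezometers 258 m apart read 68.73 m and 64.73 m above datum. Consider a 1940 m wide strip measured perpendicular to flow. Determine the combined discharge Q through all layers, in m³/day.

Flow is parallel to layering, so each bed carries its own Darcy discharge and the transmissivities add.
Σ(K_i·b_i) = 1430×8.08 + 15.4×13.4 + 33.8×9.69 = 12088 m²/day.
Hydraulic gradient i = (68.73 − 64.73) / 258 = 4 / 258 = 0.01550.
Q = Σ(K_i·b_i) · W · i = 12088 × 1940 × 0.01550 = 3.636e+05 m³/day.

364000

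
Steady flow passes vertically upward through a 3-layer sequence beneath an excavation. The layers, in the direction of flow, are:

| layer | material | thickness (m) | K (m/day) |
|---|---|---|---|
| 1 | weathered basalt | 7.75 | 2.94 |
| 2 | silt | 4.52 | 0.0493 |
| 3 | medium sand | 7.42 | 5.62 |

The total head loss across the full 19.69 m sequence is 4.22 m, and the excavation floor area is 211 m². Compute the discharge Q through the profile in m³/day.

9.31

Flow is perpendicular to layering, so the layers act in series and the equivalent K is the thickness-weighted harmonic mean.
Total thickness L = 7.75 + 4.52 + 7.42 = 19.69 m.
Σ(b_i/K_i) = 7.75/2.94 + 4.52/0.0493 + 7.42/5.62 = 95.64 d.
K_eq = L / Σ(b_i/K_i) = 19.69 / 95.64 = 0.2059 m/day.
Q = K_eq · A · (Δh/L) = 0.2059 × 211 × (4.22/19.69) = 9.310 m³/day.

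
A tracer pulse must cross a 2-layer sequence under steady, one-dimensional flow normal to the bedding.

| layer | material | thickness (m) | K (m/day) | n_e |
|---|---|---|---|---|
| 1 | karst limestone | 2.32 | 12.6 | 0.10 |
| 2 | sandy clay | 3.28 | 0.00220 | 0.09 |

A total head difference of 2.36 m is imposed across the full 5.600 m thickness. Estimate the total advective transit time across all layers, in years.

With flow normal to the layers, continuity requires the same specific discharge q through every layer.
Σ(b_i/K_i) = 2.32/12.6 + 3.28/0.00220 = 1491 d.
q = Δh / Σ(b_i/K_i) = 2.36 / 1491 = 0.001583 m/day.
In each layer the seepage velocity is v_i = q/n_i, so the layer transit time is t_i = b_i·n_i / q:
  layer 1 (karst limestone): t_1 = 2.32 × 0.10 / 0.001583 = 146.6 d
  layer 2 (sandy clay): t_2 = 3.28 × 0.09 / 0.001583 = 186.5 d
Total t = Σ t_i = 333.1 days = 0.9120 years.

0.912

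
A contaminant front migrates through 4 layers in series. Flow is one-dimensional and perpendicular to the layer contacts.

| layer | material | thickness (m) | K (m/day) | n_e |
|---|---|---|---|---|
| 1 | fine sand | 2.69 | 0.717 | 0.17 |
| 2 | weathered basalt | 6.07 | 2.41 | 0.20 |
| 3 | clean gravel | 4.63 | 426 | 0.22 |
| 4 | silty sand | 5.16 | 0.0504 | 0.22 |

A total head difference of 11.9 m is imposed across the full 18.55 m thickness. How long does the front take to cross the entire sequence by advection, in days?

34.9

With flow normal to the layers, continuity requires the same specific discharge q through every layer.
Σ(b_i/K_i) = 2.69/0.717 + 6.07/2.41 + 4.63/426 + 5.16/0.0504 = 108.7 d.
q = Δh / Σ(b_i/K_i) = 11.9 / 108.7 = 0.1095 m/day.
In each layer the seepage velocity is v_i = q/n_i, so the layer transit time is t_i = b_i·n_i / q:
  layer 1 (fine sand): t_1 = 2.69 × 0.17 / 0.1095 = 4.176 d
  layer 2 (weathered basalt): t_2 = 6.07 × 0.20 / 0.1095 = 11.09 d
  layer 3 (clean gravel): t_3 = 4.63 × 0.22 / 0.1095 = 9.301 d
  layer 4 (silty sand): t_4 = 5.16 × 0.22 / 0.1095 = 10.37 d
Total t = Σ t_i = 34.93 days.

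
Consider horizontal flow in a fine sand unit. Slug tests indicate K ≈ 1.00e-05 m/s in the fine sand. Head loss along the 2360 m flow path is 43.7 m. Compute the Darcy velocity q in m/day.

Convert K: 1.00e-05 m/s × 86400 = 0.8640 m/day.
Hydraulic gradient i = Δh / L = 43.7 / 2360 = 0.01852.
Specific discharge q = K · i = 0.8640 × 0.01852 = 0.01600 m/day.

0.0160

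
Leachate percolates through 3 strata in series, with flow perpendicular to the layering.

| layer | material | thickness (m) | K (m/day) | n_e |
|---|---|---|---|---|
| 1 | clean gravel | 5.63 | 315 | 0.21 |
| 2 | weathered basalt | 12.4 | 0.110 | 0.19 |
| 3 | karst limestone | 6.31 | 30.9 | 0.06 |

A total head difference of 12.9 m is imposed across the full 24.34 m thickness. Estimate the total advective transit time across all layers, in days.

With flow normal to the layers, continuity requires the same specific discharge q through every layer.
Σ(b_i/K_i) = 5.63/315 + 12.4/0.110 + 6.31/30.9 = 112.9 d.
q = Δh / Σ(b_i/K_i) = 12.9 / 112.9 = 0.1142 m/day.
In each layer the seepage velocity is v_i = q/n_i, so the layer transit time is t_i = b_i·n_i / q:
  layer 1 (clean gravel): t_1 = 5.63 × 0.21 / 0.1142 = 10.35 d
  layer 2 (weathered basalt): t_2 = 12.4 × 0.19 / 0.1142 = 20.63 d
  layer 3 (karst limestone): t_3 = 6.31 × 0.06 / 0.1142 = 3.315 d
Total t = Σ t_i = 34.30 days.

34.3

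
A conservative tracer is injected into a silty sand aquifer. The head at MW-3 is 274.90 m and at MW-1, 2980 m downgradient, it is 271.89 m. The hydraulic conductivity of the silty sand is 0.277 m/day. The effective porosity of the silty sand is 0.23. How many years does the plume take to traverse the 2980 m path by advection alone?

6710

Hydraulic gradient i = (274.90 − 271.89) / 2980 = 3.01 / 2980 = 0.001010.
Darcy flux q = K · i = 0.2770 × 0.001010 = 0.0002798 m/day.
Seepage velocity v = q / n_e = 0.0002798 / 0.23 = 0.001216 m/day.
Travel time t = L / v = 2980 / 0.001216 = 2.450e+06 days = 6707 years.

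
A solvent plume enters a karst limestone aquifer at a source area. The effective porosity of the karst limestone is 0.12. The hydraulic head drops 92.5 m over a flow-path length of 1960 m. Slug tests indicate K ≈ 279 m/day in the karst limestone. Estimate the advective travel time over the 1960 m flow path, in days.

Hydraulic gradient i = Δh / L = 92.5 / 1960 = 0.04719.
Darcy flux q = K · i = 279.0 × 0.04719 = 13.17 m/day.
Seepage velocity v = q / n_e = 13.17 / 0.12 = 109.7 m/day.
Travel time t = L / v = 1960 / 109.7 = 17.86 days.

17.9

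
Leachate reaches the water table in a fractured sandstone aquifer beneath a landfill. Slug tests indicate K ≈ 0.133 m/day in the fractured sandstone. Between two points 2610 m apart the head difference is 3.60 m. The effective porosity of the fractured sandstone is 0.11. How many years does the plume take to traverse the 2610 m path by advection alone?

Hydraulic gradient i = Δh / L = 3.60 / 2610 = 0.001379.
Darcy flux q = K · i = 0.1330 × 0.001379 = 0.0001834 m/day.
Seepage velocity v = q / n_e = 0.0001834 / 0.11 = 0.001668 m/day.
Travel time t = L / v = 2610 / 0.001668 = 1.565e+06 days = 4285 years.

4280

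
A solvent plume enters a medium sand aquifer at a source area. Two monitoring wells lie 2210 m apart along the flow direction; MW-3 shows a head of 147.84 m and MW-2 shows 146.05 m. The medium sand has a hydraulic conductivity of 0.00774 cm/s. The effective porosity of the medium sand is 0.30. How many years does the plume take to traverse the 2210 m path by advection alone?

335

Convert K: 0.00774 cm/s × 864 = 6.687 m/day.
Hydraulic gradient i = (147.84 − 146.05) / 2210 = 1.79 / 2210 = 0.0008100.
Darcy flux q = K · i = 6.687 × 0.0008100 = 0.005416 m/day.
Seepage velocity v = q / n_e = 0.005416 / 0.30 = 0.01805 m/day.
Travel time t = L / v = 2210 / 0.01805 = 1.224e+05 days = 335.1 years.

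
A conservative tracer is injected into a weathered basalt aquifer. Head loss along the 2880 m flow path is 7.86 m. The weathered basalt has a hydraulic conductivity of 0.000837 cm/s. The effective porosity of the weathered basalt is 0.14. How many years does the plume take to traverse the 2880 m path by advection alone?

Convert K: 0.000837 cm/s × 864 = 0.7232 m/day.
Hydraulic gradient i = Δh / L = 7.86 / 2880 = 0.002729.
Darcy flux q = K · i = 0.7232 × 0.002729 = 0.001974 m/day.
Seepage velocity v = q / n_e = 0.001974 / 0.14 = 0.01410 m/day.
Travel time t = L / v = 2880 / 0.01410 = 2.043e+05 days = 559.3 years.

559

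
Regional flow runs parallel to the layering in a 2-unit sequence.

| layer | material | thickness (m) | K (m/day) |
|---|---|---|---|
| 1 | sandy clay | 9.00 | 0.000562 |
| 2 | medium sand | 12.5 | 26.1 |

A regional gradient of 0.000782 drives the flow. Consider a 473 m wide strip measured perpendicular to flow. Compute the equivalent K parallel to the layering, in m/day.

15.2

Flow is parallel to layering, so each bed carries its own Darcy discharge and the transmissivities add.
Σ(K_i·b_i) = 0.000562×9.00 + 26.1×12.5 = 326.3 m²/day.
Total thickness b = 21.50 m, so K_eq = Σ(K_i·b_i)/b = 15.17 m/day.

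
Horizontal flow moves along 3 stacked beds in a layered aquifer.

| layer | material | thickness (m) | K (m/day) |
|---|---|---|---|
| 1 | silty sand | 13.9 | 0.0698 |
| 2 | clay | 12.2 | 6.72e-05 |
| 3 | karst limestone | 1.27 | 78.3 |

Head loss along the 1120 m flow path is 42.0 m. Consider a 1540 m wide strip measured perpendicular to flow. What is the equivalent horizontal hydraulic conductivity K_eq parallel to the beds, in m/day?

3.67

Flow is parallel to layering, so each bed carries its own Darcy discharge and the transmissivities add.
Σ(K_i·b_i) = 0.0698×13.9 + 6.72e-05×12.2 + 78.3×1.27 = 100.4 m²/day.
Total thickness b = 27.37 m, so K_eq = Σ(K_i·b_i)/b = 3.669 m/day.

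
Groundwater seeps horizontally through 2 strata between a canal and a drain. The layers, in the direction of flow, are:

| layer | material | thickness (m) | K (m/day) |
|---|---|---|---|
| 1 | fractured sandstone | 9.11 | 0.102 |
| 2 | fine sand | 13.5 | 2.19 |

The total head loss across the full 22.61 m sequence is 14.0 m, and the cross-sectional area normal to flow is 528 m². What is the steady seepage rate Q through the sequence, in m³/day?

Flow is perpendicular to layering, so the layers act in series and the equivalent K is the thickness-weighted harmonic mean.
Total thickness L = 9.11 + 13.5 = 22.61 m.
Σ(b_i/K_i) = 9.11/0.102 + 13.5/2.19 = 95.48 d.
K_eq = L / Σ(b_i/K_i) = 22.61 / 95.48 = 0.2368 m/day.
Q = K_eq · A · (Δh/L) = 0.2368 × 528 × (14.0/22.61) = 77.42 m³/day.

77.4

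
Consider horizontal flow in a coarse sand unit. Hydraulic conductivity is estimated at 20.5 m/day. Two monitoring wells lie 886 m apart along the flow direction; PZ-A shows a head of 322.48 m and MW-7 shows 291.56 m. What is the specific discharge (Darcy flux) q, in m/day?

0.715

Hydraulic gradient i = (322.48 − 291.56) / 886 = 30.92 / 886 = 0.03490.
Specific discharge q = K · i = 20.50 × 0.03490 = 0.7154 m/day.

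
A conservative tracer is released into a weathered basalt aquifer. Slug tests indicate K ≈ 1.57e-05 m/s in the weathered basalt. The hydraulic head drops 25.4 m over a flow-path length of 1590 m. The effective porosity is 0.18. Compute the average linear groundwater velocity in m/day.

0.120

Convert K: 1.57e-05 m/s × 86400 = 1.356 m/day.
Hydraulic gradient i = Δh / L = 25.4 / 1590 = 0.01597.
Darcy flux q = K · i = 1.356 × 0.01597 = 0.02167 m/day.
Seepage velocity v = q / n_e = 0.02167 / 0.18 = 0.1204 m/day.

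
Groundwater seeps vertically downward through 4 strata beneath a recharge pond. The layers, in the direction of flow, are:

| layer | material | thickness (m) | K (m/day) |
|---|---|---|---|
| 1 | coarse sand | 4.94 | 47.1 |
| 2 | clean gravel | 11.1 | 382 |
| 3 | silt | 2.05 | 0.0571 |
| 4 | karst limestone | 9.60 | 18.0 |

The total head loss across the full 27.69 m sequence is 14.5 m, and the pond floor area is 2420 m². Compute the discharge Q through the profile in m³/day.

Flow is perpendicular to layering, so the layers act in series and the equivalent K is the thickness-weighted harmonic mean.
Total thickness L = 4.94 + 11.1 + 2.05 + 9.60 = 27.69 m.
Σ(b_i/K_i) = 4.94/47.1 + 11.1/382 + 2.05/0.0571 + 9.60/18.0 = 36.57 d.
K_eq = L / Σ(b_i/K_i) = 27.69 / 36.57 = 0.7572 m/day.
Q = K_eq · A · (Δh/L) = 0.7572 × 2420 × (14.5/27.69) = 959.6 m³/day.

960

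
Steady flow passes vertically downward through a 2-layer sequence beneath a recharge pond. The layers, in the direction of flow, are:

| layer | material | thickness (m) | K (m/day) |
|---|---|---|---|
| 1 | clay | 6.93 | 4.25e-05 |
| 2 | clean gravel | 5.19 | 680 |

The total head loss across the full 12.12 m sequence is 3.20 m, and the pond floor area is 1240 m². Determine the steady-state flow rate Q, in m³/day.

Flow is perpendicular to layering, so the layers act in series and the equivalent K is the thickness-weighted harmonic mean.
Total thickness L = 6.93 + 5.19 = 12.12 m.
Σ(b_i/K_i) = 6.93/4.25e-05 + 5.19/680 = 1.631e+05 d.
K_eq = L / Σ(b_i/K_i) = 12.12 / 1.631e+05 = 7.433e-05 m/day.
Q = K_eq · A · (Δh/L) = 7.433e-05 × 1240 × (3.20/12.12) = 0.02433 m³/day.

0.0243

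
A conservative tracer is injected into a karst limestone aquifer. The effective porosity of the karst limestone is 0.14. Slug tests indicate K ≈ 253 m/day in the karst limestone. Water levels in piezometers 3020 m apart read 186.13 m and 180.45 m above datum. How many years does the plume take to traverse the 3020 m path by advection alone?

Hydraulic gradient i = (186.13 − 180.45) / 3020 = 5.68 / 3020 = 0.001881.
Darcy flux q = K · i = 253.0 × 0.001881 = 0.4758 m/day.
Seepage velocity v = q / n_e = 0.4758 / 0.14 = 3.399 m/day.
Travel time t = L / v = 3020 / 3.399 = 888.5 days = 2.433 years.

2.43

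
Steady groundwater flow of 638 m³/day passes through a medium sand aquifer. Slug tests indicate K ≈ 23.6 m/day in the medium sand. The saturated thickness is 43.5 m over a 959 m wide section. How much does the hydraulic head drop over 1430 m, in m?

0.927

Cross-sectional area A = 959 × 43.5 = 41716 m².
From Q = K·A·i, i = Q / (K·A) = 638 / (23.60 × 41716) = 0.0006480.
Head loss Δh = i · L = 0.0006480 × 1430 = 0.9267 m.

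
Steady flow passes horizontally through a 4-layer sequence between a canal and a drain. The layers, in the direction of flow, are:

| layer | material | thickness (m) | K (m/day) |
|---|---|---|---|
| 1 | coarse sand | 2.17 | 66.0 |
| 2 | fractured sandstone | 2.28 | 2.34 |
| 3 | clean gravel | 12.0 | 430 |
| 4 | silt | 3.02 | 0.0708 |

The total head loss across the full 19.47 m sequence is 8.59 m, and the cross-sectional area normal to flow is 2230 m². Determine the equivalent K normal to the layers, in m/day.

0.446

Flow is perpendicular to layering, so the layers act in series and the equivalent K is the thickness-weighted harmonic mean.
Total thickness L = 2.17 + 2.28 + 12.0 + 3.02 = 19.47 m.
Σ(b_i/K_i) = 2.17/66.0 + 2.28/2.34 + 12.0/430 + 3.02/0.0708 = 43.69 d.
K_eq = L / Σ(b_i/K_i) = 19.47 / 43.69 = 0.4456 m/day.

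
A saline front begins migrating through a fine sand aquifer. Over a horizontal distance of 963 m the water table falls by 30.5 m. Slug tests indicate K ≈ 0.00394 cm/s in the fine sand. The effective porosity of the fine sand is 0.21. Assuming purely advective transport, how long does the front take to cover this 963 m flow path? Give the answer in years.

Convert K: 0.00394 cm/s × 864 = 3.404 m/day.
Hydraulic gradient i = Δh / L = 30.5 / 963 = 0.03167.
Darcy flux q = K · i = 3.404 × 0.03167 = 0.1078 m/day.
Seepage velocity v = q / n_e = 0.1078 / 0.21 = 0.5134 m/day.
Travel time t = L / v = 963 / 0.5134 = 1876 days = 5.135 years.

5.14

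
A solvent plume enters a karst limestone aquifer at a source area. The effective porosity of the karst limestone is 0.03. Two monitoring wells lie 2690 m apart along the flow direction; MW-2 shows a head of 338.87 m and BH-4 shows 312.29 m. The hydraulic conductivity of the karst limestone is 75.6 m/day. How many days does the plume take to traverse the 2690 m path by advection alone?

Hydraulic gradient i = (338.87 − 312.29) / 2690 = 26.58 / 2690 = 0.009881.
Darcy flux q = K · i = 75.60 × 0.009881 = 0.7470 m/day.
Seepage velocity v = q / n_e = 0.7470 / 0.03 = 24.90 m/day.
Travel time t = L / v = 2690 / 24.90 = 108.0 days.

108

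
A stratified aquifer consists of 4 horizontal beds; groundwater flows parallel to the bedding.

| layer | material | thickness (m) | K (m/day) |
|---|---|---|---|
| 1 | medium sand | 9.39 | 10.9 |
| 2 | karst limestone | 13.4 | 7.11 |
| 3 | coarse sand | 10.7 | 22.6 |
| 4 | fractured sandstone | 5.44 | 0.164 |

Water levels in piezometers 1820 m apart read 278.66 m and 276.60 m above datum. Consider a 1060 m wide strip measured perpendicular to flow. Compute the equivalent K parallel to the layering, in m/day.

11.3

Flow is parallel to layering, so each bed carries its own Darcy discharge and the transmissivities add.
Σ(K_i·b_i) = 10.9×9.39 + 7.11×13.4 + 22.6×10.7 + 0.164×5.44 = 440.3 m²/day.
Total thickness b = 38.93 m, so K_eq = Σ(K_i·b_i)/b = 11.31 m/day.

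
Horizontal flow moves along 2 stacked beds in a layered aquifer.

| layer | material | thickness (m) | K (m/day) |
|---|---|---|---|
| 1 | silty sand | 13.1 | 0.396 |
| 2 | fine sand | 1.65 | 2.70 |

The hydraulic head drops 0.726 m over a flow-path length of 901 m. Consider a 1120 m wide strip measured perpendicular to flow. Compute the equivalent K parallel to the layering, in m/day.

Flow is parallel to layering, so each bed carries its own Darcy discharge and the transmissivities add.
Σ(K_i·b_i) = 0.396×13.1 + 2.70×1.65 = 9.643 m²/day.
Total thickness b = 14.75 m, so K_eq = Σ(K_i·b_i)/b = 0.6537 m/day.

0.654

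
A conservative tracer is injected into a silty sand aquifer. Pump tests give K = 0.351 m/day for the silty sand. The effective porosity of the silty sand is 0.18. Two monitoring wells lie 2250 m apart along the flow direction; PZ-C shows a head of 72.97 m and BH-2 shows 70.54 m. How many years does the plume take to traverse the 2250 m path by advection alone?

Hydraulic gradient i = (72.97 − 70.54) / 2250 = 2.43 / 2250 = 0.001080.
Darcy flux q = K · i = 0.3510 × 0.001080 = 0.0003791 m/day.
Seepage velocity v = q / n_e = 0.0003791 / 0.18 = 0.002106 m/day.
Travel time t = L / v = 2250 / 0.002106 = 1.068e+06 days = 2925 years.

2930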